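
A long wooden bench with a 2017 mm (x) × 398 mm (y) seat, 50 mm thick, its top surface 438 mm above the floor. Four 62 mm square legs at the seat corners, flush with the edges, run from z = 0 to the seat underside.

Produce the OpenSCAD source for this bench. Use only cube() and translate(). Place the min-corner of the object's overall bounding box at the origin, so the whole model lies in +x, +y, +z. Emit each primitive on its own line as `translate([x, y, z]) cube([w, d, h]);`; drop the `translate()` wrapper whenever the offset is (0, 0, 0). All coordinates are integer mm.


// leg_h = 438 − 50 = 388
translate([0, 0, 388]) cube([2017, 398, 50]);
cube([62, 62, 388]);
translate([0, 336, 0]) cube([62, 62, 388]);
translate([1955, 0, 0]) cube([62, 62, 388]);
translate([1955, 336, 0]) cube([62, 62, 388]);


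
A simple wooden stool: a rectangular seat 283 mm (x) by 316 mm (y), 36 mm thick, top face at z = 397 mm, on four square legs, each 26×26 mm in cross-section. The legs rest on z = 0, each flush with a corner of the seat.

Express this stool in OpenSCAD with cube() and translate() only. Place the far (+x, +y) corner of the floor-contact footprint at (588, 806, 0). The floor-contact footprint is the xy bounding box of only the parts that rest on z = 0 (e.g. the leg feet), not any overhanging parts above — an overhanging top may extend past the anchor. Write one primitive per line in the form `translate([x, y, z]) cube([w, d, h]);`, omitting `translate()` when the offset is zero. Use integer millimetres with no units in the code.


translate([305, 490, 361]) cube([283, 316, 36]);
translate([305, 490, 0]) cube([26, 26, 361]);
translate([562, 490, 0]) cube([26, 26, 361]);
translate([305, 780, 0]) cube([26, 26, 361]);
translate([562, 780, 0]) cube([26, 26, 361]);


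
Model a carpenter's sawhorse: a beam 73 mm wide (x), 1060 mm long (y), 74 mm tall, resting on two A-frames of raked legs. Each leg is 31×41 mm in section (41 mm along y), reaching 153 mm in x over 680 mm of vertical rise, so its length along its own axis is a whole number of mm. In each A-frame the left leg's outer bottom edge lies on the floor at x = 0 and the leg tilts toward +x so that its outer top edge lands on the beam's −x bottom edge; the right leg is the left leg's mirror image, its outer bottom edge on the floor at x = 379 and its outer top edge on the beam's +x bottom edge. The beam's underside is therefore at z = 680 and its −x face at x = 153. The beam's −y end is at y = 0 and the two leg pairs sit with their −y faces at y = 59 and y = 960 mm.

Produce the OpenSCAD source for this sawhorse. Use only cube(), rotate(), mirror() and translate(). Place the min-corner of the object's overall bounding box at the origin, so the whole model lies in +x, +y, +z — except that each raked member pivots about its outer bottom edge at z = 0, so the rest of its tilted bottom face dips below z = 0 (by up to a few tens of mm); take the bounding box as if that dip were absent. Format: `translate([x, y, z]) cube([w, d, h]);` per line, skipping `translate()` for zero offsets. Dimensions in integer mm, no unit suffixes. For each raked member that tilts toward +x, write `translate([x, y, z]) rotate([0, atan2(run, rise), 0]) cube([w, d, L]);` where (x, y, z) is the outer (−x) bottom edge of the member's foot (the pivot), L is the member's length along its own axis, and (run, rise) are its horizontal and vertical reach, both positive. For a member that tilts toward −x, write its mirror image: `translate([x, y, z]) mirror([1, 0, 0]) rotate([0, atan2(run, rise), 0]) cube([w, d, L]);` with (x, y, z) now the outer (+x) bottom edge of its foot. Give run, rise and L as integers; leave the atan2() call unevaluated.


translate([153, 0, 680]) cube([73, 1060, 74]);
translate([0, 59, 0]) rotate([0, atan2(153, 680), 0]) cube([31, 41, 697]);
translate([379, 59, 0]) mirror([1, 0, 0]) rotate([0, atan2(153, 680), 0]) cube([31, 41, 697]);
translate([0, 960, 0]) rotate([0, atan2(153, 680), 0]) cube([31, 41, 697]);
translate([379, 960, 0]) mirror([1, 0, 0]) rotate([0, atan2(153, 680), 0]) cube([31, 41, 697]);


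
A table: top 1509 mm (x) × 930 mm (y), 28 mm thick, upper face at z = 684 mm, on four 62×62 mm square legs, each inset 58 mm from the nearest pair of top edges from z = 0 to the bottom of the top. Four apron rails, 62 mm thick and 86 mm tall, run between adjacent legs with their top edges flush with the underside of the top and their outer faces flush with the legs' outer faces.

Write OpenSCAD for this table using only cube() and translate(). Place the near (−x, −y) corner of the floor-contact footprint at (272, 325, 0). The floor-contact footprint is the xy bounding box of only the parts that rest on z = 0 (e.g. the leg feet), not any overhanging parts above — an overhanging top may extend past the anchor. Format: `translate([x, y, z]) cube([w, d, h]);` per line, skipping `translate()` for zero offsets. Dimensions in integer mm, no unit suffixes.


// leg_h = 684 - 28 = 656
// apron z = 656 - 86 = 570
translate([214, 267, 656]) cube([1509, 930, 28]);
translate([272, 325, 0]) cube([62, 62, 656]);
translate([1603, 325, 0]) cube([62, 62, 656]);
translate([272, 1077, 0]) cube([62, 62, 656]);
translate([1603, 1077, 0]) cube([62, 62, 656]);
translate([334, 325, 570]) cube([1269, 62, 86]);
translate([334, 1077, 570]) cube([1269, 62, 86]);
translate([272, 387, 570]) cube([62, 690, 86]);
translate([1603, 387, 570]) cube([62, 690, 86]);


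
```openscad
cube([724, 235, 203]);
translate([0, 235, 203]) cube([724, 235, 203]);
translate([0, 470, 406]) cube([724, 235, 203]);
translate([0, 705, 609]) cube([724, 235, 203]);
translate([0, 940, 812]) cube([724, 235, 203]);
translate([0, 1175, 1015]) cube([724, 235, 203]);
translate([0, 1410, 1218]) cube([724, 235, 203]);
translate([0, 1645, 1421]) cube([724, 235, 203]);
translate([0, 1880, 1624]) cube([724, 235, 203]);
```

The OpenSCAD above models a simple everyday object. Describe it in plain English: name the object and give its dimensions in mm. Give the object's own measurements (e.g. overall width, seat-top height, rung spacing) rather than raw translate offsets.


A straight staircase of 9 solid steps. Each step is 724 mm wide (x), 235 mm deep (y, the going) and 203 mm tall (the rise). The first step rests on the floor; each subsequent step sits one going further in +y and one rise higher in +z, directly behind and above the previous step with no overlap.


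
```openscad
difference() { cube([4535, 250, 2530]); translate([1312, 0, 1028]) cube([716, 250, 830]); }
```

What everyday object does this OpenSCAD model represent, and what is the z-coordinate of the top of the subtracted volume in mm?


A wall with a window opening. The window head height is 1858 mm.

A wall with a rectangular opening subtracted — a window. Sill at z = 1028, opening 830 mm tall, so the head is at 1028 + 830 = 1858 mm.


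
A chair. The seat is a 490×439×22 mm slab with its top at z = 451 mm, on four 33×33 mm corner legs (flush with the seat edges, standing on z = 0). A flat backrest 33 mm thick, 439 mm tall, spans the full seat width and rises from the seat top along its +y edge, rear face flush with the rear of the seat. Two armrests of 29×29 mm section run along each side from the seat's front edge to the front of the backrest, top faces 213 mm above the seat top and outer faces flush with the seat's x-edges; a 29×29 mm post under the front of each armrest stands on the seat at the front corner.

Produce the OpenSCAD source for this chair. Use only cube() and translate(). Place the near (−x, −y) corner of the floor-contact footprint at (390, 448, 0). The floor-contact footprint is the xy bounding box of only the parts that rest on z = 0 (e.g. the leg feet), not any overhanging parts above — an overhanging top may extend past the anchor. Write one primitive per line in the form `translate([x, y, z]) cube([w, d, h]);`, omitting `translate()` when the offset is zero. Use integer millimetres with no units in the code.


// leg_h = 451 - 22 = 429
// arm post h = 213 - 29 = 184
translate([390, 448, 429]) cube([490, 439, 22]);
translate([390, 448, 0]) cube([33, 33, 429]);
translate([847, 448, 0]) cube([33, 33, 429]);
translate([390, 854, 0]) cube([33, 33, 429]);
translate([847, 854, 0]) cube([33, 33, 429]);
translate([390, 854, 451]) cube([490, 33, 439]);
translate([390, 448, 635]) cube([29, 406, 29]);
translate([851, 448, 635]) cube([29, 406, 29]);
translate([390, 448, 451]) cube([29, 29, 184]);
translate([851, 448, 451]) cube([29, 29, 184]);


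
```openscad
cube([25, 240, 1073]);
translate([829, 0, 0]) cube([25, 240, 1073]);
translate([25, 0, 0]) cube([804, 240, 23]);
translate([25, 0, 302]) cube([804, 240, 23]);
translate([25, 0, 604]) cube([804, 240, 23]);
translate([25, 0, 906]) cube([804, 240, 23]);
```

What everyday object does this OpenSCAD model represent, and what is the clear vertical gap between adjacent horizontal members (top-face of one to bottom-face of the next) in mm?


A bookshelf. The clear shelf gap is 279 mm.

Two tall side panels with 4 horizontal boards between them — a bookshelf. The first two shelf undersides are at z = 0 and z = 302; with shelf thickness 23, the clear gap is 302 − 0 − 23 = 279 mm.


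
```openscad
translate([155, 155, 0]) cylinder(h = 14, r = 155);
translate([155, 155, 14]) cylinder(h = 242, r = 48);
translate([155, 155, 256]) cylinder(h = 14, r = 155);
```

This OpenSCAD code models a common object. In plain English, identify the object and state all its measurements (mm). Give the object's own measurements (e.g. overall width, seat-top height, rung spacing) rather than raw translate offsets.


A spool: two coaxial disc flanges of radius 155 mm and thickness 14 mm, joined by a core cylinder of radius 48 mm and height 242 mm. The lower flange rests on z = 0 and the three cylinders share a vertical axis.


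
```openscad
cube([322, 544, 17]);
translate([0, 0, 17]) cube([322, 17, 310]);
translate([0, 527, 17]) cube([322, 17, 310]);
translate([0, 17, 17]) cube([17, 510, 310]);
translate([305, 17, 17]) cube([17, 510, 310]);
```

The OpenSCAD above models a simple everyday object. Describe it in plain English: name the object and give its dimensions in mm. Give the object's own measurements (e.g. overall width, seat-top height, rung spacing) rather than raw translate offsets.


An open-topped rectangular box: outside dimensions 322×544×327 mm, with a uniform wall and base thickness of 17 mm. The base is a full 322×544 slab on the floor; four walls sit on top of the base. The front and back walls (the −y and +y sides) span the full width; the two side walls fit between them.


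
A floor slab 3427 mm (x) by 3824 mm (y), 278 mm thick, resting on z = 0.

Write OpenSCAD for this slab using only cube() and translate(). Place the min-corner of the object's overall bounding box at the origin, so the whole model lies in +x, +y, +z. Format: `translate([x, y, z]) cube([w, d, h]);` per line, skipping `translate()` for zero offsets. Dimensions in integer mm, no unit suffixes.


cube([3427, 3824, 278]);


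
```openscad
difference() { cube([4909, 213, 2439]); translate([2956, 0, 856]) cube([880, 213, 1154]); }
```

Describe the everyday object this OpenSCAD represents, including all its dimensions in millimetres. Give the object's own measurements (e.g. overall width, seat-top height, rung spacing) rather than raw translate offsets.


A wall 4909 mm long (x), 213 mm thick (y), 2439 mm tall, with a rectangular window opening cut through it. The opening is 880 mm wide and 1154 mm tall; its sill is at z = 856 mm and its near (−x) edge is 2956 mm from the wall's −x end. The opening passes through the full wall thickness.


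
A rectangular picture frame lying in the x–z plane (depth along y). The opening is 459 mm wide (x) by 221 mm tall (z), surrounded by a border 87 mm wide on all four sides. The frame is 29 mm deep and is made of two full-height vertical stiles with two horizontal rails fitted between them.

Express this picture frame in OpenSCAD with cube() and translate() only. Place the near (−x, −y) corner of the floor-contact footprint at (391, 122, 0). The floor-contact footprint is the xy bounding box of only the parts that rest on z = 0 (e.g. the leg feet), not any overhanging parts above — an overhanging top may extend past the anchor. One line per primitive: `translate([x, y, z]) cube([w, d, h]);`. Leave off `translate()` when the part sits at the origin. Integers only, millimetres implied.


translate([391, 122, 0]) cube([87, 29, 395]);
translate([937, 122, 0]) cube([87, 29, 395]);
translate([478, 122, 0]) cube([459, 29, 87]);
translate([478, 122, 308]) cube([459, 29, 87]);


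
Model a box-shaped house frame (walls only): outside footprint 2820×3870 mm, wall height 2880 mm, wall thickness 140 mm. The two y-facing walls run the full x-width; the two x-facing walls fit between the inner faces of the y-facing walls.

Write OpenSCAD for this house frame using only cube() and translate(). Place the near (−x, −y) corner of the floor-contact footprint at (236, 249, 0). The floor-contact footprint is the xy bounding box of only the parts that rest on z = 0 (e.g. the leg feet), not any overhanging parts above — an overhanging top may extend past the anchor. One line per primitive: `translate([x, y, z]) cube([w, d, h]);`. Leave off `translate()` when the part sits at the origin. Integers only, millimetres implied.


translate([236, 249, 0]) cube([2820, 140, 2880]);
translate([236, 3979, 0]) cube([2820, 140, 2880]);
translate([236, 389, 0]) cube([140, 3590, 2880]);
translate([2916, 389, 0]) cube([140, 3590, 2880]);


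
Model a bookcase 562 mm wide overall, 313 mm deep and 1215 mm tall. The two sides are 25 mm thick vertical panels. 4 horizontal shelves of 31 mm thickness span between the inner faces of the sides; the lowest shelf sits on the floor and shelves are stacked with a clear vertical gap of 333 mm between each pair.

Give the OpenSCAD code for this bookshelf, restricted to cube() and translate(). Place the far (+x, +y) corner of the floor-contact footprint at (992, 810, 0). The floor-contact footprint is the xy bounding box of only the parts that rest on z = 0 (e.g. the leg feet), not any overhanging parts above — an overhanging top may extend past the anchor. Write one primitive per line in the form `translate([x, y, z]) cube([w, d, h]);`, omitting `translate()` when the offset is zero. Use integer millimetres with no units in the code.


translate([430, 497, 0]) cube([25, 313, 1215]);
translate([967, 497, 0]) cube([25, 313, 1215]);
translate([455, 497, 0]) cube([512, 313, 31]);
translate([455, 497, 364]) cube([512, 313, 31]);
translate([455, 497, 728]) cube([512, 313, 31]);
translate([455, 497, 1092]) cube([512, 313, 31]);


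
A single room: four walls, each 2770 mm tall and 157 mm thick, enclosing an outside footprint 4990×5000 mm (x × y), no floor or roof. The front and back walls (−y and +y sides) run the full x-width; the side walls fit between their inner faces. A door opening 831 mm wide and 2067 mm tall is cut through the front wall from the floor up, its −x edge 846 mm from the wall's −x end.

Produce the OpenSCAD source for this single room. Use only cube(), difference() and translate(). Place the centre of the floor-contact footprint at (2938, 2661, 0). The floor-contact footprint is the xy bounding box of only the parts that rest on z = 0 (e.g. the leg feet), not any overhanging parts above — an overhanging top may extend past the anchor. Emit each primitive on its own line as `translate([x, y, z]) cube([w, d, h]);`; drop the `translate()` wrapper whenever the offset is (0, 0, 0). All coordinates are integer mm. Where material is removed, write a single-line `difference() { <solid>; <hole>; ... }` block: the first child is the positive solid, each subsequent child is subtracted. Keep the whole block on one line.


difference() { translate([443, 161, 0]) cube([4990, 157, 2770]); translate([1289, 161, 0]) cube([831, 157, 2067]); }
translate([443, 5004, 0]) cube([4990, 157, 2770]);
translate([443, 318, 0]) cube([157, 4686, 2770]);
translate([5276, 318, 0]) cube([157, 4686, 2770]);


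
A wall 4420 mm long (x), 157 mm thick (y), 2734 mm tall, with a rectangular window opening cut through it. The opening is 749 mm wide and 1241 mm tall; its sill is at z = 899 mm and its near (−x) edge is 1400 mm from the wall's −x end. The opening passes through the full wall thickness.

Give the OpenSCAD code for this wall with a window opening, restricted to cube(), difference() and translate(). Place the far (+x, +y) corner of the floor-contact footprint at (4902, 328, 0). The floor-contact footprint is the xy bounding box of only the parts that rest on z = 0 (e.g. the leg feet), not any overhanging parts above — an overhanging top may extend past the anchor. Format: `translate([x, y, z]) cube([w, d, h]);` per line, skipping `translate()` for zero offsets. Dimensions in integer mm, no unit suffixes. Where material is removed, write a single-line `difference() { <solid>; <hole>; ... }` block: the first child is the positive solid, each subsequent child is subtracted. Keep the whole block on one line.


difference() { translate([482, 171, 0]) cube([4420, 157, 2734]); translate([1882, 171, 899]) cube([749, 157, 1241]); }


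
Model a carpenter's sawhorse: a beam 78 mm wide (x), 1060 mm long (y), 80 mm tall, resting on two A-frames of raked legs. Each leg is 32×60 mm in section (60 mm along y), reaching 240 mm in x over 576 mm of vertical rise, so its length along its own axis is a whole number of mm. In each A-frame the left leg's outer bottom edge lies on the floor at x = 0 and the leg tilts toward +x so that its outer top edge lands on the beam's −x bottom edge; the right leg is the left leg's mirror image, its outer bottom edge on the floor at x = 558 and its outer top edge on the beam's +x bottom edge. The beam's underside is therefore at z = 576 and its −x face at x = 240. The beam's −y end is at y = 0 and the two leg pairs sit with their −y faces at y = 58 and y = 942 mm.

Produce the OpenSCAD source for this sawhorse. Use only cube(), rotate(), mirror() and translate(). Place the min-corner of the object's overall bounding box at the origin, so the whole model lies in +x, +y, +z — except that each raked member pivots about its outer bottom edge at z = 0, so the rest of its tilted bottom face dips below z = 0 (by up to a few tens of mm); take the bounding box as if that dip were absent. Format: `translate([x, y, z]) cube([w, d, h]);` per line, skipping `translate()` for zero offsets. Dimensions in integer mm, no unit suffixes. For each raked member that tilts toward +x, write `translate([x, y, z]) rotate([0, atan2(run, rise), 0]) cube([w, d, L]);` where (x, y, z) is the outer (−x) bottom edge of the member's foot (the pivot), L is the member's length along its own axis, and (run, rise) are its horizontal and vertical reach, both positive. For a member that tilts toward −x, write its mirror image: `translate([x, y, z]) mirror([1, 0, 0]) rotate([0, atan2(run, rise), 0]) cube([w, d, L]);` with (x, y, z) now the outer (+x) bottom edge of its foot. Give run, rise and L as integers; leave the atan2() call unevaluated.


// leg length = √(240² + 576²) = 624
// right-leg outer foot x = 2·240 + 78 = 558
// beam min-corner = (240, 0, 576)
translate([240, 0, 576]) cube([78, 1060, 80]);
translate([0, 58, 0]) rotate([0, atan2(240, 576), 0]) cube([32, 60, 624]);
translate([558, 58, 0]) mirror([1, 0, 0]) rotate([0, atan2(240, 576), 0]) cube([32, 60, 624]);
translate([0, 942, 0]) rotate([0, atan2(240, 576), 0]) cube([32, 60, 624]);
translate([558, 942, 0]) mirror([1, 0, 0]) rotate([0, atan2(240, 576), 0]) cube([32, 60, 624]);


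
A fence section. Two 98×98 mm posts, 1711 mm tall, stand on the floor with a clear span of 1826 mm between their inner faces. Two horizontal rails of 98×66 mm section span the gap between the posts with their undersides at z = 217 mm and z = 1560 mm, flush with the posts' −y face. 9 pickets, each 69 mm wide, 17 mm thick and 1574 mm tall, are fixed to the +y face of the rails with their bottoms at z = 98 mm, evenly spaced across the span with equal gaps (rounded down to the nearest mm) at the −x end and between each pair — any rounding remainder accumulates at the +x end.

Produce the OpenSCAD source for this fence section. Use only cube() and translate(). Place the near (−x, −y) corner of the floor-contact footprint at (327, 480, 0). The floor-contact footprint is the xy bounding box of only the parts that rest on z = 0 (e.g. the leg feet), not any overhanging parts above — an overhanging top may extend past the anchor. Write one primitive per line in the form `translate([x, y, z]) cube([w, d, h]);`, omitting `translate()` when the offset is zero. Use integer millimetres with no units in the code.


translate([327, 480, 0]) cube([98, 98, 1711]);
translate([2251, 480, 0]) cube([98, 98, 1711]);
translate([425, 480, 217]) cube([1826, 98, 66]);
translate([425, 480, 1560]) cube([1826, 98, 66]);
translate([545, 578, 98]) cube([69, 17, 1574]);
translate([734, 578, 98]) cube([69, 17, 1574]);
translate([923, 578, 98]) cube([69, 17, 1574]);
translate([1112, 578, 98]) cube([69, 17, 1574]);
translate([1301, 578, 98]) cube([69, 17, 1574]);
translate([1490, 578, 98]) cube([69, 17, 1574]);
translate([1679, 578, 98]) cube([69, 17, 1574]);
translate([1868, 578, 98]) cube([69, 17, 1574]);
translate([2057, 578, 98]) cube([69, 17, 1574]);


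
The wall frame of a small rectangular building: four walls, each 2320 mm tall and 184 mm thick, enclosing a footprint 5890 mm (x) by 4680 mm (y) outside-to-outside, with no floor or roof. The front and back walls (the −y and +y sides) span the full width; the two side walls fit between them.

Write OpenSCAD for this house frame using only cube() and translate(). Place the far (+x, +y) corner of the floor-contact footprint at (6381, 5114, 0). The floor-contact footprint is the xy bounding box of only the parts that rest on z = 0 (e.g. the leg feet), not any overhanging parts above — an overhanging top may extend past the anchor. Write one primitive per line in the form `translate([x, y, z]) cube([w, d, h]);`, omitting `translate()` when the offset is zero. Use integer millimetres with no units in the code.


translate([491, 434, 0]) cube([5890, 184, 2320]);
translate([491, 4930, 0]) cube([5890, 184, 2320]);
translate([491, 618, 0]) cube([184, 4312, 2320]);
translate([6197, 618, 0]) cube([184, 4312, 2320]);


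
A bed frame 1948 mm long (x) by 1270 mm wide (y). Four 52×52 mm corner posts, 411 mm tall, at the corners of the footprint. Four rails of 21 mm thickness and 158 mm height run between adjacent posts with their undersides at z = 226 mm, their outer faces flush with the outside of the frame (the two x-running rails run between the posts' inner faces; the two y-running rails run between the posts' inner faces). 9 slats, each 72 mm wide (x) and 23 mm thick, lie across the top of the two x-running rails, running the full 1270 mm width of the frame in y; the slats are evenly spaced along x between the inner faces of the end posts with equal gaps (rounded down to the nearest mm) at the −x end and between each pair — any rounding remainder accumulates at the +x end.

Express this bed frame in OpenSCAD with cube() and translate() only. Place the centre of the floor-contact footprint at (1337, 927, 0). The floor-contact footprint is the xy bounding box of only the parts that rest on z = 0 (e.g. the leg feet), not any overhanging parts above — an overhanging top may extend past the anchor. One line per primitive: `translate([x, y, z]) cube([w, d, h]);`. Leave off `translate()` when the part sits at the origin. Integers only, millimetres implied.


// slat z = rail_z + rail_h = 226 + 158 = 384
// slat gap = ⌊(1844 − 9·72) / 10⌋ = 119
translate([363, 292, 0]) cube([52, 52, 411]);
translate([363, 1510, 0]) cube([52, 52, 411]);
translate([2259, 292, 0]) cube([52, 52, 411]);
translate([2259, 1510, 0]) cube([52, 52, 411]);
translate([415, 292, 226]) cube([1844, 21, 158]);
translate([415, 1541, 226]) cube([1844, 21, 158]);
translate([363, 344, 226]) cube([21, 1166, 158]);
translate([2290, 344, 226]) cube([21, 1166, 158]);
translate([534, 292, 384]) cube([72, 1270, 23]);
translate([725, 292, 384]) cube([72, 1270, 23]);
translate([916, 292, 384]) cube([72, 1270, 23]);
translate([1107, 292, 384]) cube([72, 1270, 23]);
translate([1298, 292, 384]) cube([72, 1270, 23]);
translate([1489, 292, 384]) cube([72, 1270, 23]);
translate([1680, 292, 384]) cube([72, 1270, 23]);
translate([1871, 292, 384]) cube([72, 1270, 23]);
translate([2062, 292, 384]) cube([72, 1270, 23]);


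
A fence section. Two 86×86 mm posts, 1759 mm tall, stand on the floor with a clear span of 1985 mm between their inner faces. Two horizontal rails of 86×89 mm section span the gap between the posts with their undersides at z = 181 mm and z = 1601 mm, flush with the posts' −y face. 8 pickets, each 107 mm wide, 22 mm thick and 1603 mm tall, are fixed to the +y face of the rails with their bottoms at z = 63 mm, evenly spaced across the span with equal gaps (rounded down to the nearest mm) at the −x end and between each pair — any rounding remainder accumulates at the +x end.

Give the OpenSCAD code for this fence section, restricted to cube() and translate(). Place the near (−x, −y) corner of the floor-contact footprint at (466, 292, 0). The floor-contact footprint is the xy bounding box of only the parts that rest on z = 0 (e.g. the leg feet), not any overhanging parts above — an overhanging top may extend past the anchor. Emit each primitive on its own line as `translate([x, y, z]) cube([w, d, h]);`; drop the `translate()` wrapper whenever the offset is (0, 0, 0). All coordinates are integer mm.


translate([466, 292, 0]) cube([86, 86, 1759]);
translate([2537, 292, 0]) cube([86, 86, 1759]);
translate([552, 292, 181]) cube([1985, 86, 89]);
translate([552, 292, 1601]) cube([1985, 86, 89]);
translate([677, 378, 63]) cube([107, 22, 1603]);
translate([909, 378, 63]) cube([107, 22, 1603]);
translate([1141, 378, 63]) cube([107, 22, 1603]);
translate([1373, 378, 63]) cube([107, 22, 1603]);
translate([1605, 378, 63]) cube([107, 22, 1603]);
translate([1837, 378, 63]) cube([107, 22, 1603]);
translate([2069, 378, 63]) cube([107, 22, 1603]);
translate([2301, 378, 63]) cube([107, 22, 1603]);


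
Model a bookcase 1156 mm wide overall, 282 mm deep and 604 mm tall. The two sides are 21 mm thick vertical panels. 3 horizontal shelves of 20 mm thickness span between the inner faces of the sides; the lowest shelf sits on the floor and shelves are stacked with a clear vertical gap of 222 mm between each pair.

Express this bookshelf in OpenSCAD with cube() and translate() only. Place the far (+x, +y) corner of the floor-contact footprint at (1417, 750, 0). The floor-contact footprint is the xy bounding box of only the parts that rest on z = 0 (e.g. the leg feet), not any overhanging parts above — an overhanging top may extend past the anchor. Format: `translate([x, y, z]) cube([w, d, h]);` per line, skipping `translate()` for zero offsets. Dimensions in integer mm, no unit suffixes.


translate([261, 468, 0]) cube([21, 282, 604]);
translate([1396, 468, 0]) cube([21, 282, 604]);
translate([282, 468, 0]) cube([1114, 282, 20]);
translate([282, 468, 242]) cube([1114, 282, 20]);
translate([282, 468, 484]) cube([1114, 282, 20]);


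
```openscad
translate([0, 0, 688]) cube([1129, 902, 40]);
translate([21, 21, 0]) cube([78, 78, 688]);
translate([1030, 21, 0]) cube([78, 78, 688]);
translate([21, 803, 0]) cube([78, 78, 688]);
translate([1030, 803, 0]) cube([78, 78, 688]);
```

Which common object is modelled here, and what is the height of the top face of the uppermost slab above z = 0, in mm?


A table. The table height is 728 mm.

A 1129×902×40 slab sits at z = 688 on four 78 mm square posts — a table. The top surface is at 688 + 40 = 728 mm.


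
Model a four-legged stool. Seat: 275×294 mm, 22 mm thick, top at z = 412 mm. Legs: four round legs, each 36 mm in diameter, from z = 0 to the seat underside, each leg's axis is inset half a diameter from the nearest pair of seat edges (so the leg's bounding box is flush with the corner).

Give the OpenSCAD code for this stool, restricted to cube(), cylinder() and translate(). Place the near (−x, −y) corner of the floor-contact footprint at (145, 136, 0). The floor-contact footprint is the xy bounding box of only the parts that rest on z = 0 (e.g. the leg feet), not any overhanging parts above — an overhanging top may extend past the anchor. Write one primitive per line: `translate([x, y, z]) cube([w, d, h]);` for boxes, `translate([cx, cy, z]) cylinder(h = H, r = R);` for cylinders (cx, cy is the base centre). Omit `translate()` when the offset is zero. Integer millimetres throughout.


translate([145, 136, 390]) cube([275, 294, 22]);
translate([163, 154, 0]) cylinder(h = 390, r = 18);
translate([402, 154, 0]) cylinder(h = 390, r = 18);
translate([163, 412, 0]) cylinder(h = 390, r = 18);
translate([402, 412, 0]) cylinder(h = 390, r = 18);


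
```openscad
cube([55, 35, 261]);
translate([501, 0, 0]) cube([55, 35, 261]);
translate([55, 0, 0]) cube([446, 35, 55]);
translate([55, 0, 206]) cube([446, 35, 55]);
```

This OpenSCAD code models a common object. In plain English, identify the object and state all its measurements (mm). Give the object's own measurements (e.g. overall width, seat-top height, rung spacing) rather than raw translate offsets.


A rectangular picture frame lying in the x–z plane (depth along y). The opening is 446 mm wide (x) by 151 mm tall (z), surrounded by a border 55 mm wide on all four sides. The frame is 35 mm deep and is made of two full-height vertical stiles with two horizontal rails fitted between them.


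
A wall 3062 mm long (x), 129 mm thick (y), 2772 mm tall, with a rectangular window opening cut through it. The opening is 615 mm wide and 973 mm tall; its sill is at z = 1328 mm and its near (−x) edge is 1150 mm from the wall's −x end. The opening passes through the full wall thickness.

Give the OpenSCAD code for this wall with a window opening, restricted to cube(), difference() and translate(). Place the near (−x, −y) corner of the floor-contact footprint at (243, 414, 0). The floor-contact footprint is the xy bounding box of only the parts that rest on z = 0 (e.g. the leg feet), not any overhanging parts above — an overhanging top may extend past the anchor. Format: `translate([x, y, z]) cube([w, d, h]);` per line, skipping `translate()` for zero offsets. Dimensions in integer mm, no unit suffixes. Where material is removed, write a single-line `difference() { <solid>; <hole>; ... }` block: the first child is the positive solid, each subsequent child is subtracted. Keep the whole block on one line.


difference() { translate([243, 414, 0]) cube([3062, 129, 2772]); translate([1393, 414, 1328]) cube([615, 129, 973]); }


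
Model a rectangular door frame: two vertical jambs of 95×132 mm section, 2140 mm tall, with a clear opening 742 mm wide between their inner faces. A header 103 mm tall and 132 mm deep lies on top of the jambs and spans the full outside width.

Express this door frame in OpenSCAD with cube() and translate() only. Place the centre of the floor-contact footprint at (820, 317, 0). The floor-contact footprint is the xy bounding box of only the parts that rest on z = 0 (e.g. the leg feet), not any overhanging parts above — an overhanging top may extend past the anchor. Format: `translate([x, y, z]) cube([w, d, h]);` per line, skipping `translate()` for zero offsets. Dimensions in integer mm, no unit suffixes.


translate([354, 251, 0]) cube([95, 132, 2140]);
translate([1191, 251, 0]) cube([95, 132, 2140]);
translate([354, 251, 2140]) cube([932, 132, 103]);


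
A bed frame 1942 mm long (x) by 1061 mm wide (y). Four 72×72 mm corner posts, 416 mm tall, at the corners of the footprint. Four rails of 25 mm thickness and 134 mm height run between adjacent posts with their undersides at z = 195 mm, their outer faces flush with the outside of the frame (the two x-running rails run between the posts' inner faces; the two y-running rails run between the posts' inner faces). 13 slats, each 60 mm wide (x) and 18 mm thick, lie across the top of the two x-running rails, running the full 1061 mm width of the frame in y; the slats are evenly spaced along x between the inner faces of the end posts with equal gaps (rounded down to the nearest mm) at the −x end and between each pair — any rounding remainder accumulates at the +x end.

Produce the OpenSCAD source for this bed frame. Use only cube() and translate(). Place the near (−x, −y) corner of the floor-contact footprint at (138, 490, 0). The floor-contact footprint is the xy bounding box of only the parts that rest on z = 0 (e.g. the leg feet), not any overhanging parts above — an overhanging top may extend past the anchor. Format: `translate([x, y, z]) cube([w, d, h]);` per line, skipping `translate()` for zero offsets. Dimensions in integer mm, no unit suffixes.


translate([138, 490, 0]) cube([72, 72, 416]);
translate([138, 1479, 0]) cube([72, 72, 416]);
translate([2008, 490, 0]) cube([72, 72, 416]);
translate([2008, 1479, 0]) cube([72, 72, 416]);
translate([210, 490, 195]) cube([1798, 25, 134]);
translate([210, 1526, 195]) cube([1798, 25, 134]);
translate([138, 562, 195]) cube([25, 917, 134]);
translate([2055, 562, 195]) cube([25, 917, 134]);
translate([282, 490, 329]) cube([60, 1061, 18]);
translate([414, 490, 329]) cube([60, 1061, 18]);
translate([546, 490, 329]) cube([60, 1061, 18]);
translate([678, 490, 329]) cube([60, 1061, 18]);
translate([810, 490, 329]) cube([60, 1061, 18]);
translate([942, 490, 329]) cube([60, 1061, 18]);
translate([1074, 490, 329]) cube([60, 1061, 18]);
translate([1206, 490, 329]) cube([60, 1061, 18]);
translate([1338, 490, 329]) cube([60, 1061, 18]);
translate([1470, 490, 329]) cube([60, 1061, 18]);
translate([1602, 490, 329]) cube([60, 1061, 18]);
translate([1734, 490, 329]) cube([60, 1061, 18]);
translate([1866, 490, 329]) cube([60, 1061, 18]);


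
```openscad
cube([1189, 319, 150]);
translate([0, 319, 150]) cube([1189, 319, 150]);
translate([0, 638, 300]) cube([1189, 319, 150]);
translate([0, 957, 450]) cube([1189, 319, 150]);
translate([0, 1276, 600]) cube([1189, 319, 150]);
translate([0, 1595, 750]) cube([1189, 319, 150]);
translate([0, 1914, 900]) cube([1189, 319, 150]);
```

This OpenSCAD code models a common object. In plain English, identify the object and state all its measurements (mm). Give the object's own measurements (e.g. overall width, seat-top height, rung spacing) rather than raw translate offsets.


A straight staircase of 7 solid steps. Each step is 1189 mm wide (x), 319 mm deep (y, the going) and 150 mm tall (the rise). The first step rests on the floor; each subsequent step sits one going further in +y and one rise higher in +z, directly behind and above the previous step with no overlap.


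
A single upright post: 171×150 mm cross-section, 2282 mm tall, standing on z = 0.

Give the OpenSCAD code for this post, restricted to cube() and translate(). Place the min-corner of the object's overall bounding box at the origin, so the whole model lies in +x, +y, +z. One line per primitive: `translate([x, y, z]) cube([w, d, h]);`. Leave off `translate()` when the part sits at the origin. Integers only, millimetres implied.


cube([171, 150, 2282]);


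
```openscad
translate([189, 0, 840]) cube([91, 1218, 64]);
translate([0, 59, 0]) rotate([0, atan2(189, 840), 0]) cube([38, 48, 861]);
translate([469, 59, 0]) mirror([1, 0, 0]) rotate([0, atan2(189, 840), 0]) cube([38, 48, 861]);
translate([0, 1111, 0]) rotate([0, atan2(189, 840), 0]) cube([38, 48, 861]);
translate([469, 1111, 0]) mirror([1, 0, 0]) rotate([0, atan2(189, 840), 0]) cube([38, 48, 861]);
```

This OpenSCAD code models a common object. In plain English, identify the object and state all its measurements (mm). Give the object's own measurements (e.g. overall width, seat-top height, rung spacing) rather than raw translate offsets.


A sawhorse. A 91×1218×64 mm beam (x, y, z) sits on two A-frame leg pairs. Each pair is two raked legs of 38×48 mm section (48 mm along y) splaying symmetrically in x. Each leg rises 840 mm vertically over 189 mm of horizontal reach and is 861 mm long along its own axis. Every leg's outer bottom edge rests on the floor and its outer top edge meets a bottom edge of the beam — the left legs (tilting toward +x) meet the beam's −x bottom edge, the right legs (their mirror images, tilting toward −x) meet its +x bottom edge — so the leg tops tuck under the beam, the beam's underside is 840 mm above the floor, and the feet are 469 mm apart outside-to-outside with the beam centred between them. The two leg pairs are set in 59 mm from either end of the beam.


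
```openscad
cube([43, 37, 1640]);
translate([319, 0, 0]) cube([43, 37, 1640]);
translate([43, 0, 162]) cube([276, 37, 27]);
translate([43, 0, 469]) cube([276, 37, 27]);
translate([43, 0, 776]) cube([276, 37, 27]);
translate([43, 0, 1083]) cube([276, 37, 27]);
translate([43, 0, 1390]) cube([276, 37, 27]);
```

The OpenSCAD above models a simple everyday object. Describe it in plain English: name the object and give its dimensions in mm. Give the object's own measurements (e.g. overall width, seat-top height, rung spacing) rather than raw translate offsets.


A straight ladder. Two 43×37 mm vertical rails, 1640 mm tall, stand 362 mm apart (outside-to-outside) with their front faces coplanar on the −y side. 5 rungs, each 37 mm deep and 27 mm tall, span between the inner faces of the rails, front faces flush with the rails. The lowest rung's underside is at z = 162 mm and rungs are spaced 307 mm apart (underside to underside).


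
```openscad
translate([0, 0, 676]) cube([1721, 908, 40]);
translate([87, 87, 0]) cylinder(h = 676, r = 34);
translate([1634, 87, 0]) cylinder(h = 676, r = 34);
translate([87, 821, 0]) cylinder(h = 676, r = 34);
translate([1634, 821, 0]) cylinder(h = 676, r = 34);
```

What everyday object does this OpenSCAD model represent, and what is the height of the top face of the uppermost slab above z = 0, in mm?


A table. The table height is 716 mm.

A 1721×908×40 slab sits at z = 676 on four Ø68 mm round legs — a table. The top surface is at 676 + 40 = 716 mm.


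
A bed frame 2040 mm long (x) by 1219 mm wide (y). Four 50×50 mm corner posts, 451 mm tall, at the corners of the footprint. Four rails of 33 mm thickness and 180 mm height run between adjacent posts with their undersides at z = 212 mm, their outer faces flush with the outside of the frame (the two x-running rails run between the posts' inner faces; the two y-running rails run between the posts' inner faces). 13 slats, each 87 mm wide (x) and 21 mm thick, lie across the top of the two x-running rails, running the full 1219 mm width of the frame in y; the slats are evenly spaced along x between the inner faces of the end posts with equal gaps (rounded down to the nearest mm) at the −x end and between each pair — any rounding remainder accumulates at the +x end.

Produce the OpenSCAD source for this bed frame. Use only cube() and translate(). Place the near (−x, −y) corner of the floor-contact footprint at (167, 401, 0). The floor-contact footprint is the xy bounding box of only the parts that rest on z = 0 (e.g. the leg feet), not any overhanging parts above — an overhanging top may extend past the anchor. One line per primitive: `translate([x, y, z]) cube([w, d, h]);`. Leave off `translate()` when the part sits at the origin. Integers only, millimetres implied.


translate([167, 401, 0]) cube([50, 50, 451]);
translate([167, 1570, 0]) cube([50, 50, 451]);
translate([2157, 401, 0]) cube([50, 50, 451]);
translate([2157, 1570, 0]) cube([50, 50, 451]);
translate([217, 401, 212]) cube([1940, 33, 180]);
translate([217, 1587, 212]) cube([1940, 33, 180]);
translate([167, 451, 212]) cube([33, 1119, 180]);
translate([2174, 451, 212]) cube([33, 1119, 180]);
translate([274, 401, 392]) cube([87, 1219, 21]);
translate([418, 401, 392]) cube([87, 1219, 21]);
translate([562, 401, 392]) cube([87, 1219, 21]);
translate([706, 401, 392]) cube([87, 1219, 21]);
translate([850, 401, 392]) cube([87, 1219, 21]);
translate([994, 401, 392]) cube([87, 1219, 21]);
translate([1138, 401, 392]) cube([87, 1219, 21]);
translate([1282, 401, 392]) cube([87, 1219, 21]);
translate([1426, 401, 392]) cube([87, 1219, 21]);
translate([1570, 401, 392]) cube([87, 1219, 21]);
translate([1714, 401, 392]) cube([87, 1219, 21]);
translate([1858, 401, 392]) cube([87, 1219, 21]);
translate([2002, 401, 392]) cube([87, 1219, 21]);
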